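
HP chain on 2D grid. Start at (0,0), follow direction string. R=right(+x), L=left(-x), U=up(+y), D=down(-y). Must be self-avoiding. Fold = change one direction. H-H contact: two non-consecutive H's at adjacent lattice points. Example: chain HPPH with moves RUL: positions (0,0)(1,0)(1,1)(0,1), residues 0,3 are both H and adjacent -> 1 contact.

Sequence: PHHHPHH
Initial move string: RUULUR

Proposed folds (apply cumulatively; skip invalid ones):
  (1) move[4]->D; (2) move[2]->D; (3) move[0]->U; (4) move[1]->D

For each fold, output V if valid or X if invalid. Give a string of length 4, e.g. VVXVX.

Initial: RUULUR -> [(0, 0), (1, 0), (1, 1), (1, 2), (0, 2), (0, 3), (1, 3)]
Fold 1: move[4]->D => RUULDR INVALID (collision), skipped
Fold 2: move[2]->D => RUDLUR INVALID (collision), skipped
Fold 3: move[0]->U => UUULUR VALID
Fold 4: move[1]->D => UDULUR INVALID (collision), skipped

Answer: XXVX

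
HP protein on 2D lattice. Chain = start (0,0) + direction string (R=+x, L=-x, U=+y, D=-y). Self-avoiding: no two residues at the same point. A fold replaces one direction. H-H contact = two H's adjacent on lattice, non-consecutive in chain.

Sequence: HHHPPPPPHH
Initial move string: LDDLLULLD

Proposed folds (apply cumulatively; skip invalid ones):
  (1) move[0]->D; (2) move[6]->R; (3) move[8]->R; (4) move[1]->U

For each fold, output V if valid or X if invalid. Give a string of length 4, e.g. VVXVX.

Answer: VXXX

Derivation:
Initial: LDDLLULLD -> [(0, 0), (-1, 0), (-1, -1), (-1, -2), (-2, -2), (-3, -2), (-3, -1), (-4, -1), (-5, -1), (-5, -2)]
Fold 1: move[0]->D => DDDLLULLD VALID
Fold 2: move[6]->R => DDDLLURLD INVALID (collision), skipped
Fold 3: move[8]->R => DDDLLULLR INVALID (collision), skipped
Fold 4: move[1]->U => DUDLLULLD INVALID (collision), skipped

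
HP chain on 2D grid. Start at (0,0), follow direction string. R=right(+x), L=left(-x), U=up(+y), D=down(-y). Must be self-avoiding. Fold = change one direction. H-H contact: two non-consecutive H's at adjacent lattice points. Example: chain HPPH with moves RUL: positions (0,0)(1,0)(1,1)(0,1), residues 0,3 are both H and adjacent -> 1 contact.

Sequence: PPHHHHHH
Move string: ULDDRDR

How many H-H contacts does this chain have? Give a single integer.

Answer: 0

Derivation:
Positions: [(0, 0), (0, 1), (-1, 1), (-1, 0), (-1, -1), (0, -1), (0, -2), (1, -2)]
No H-H contacts found.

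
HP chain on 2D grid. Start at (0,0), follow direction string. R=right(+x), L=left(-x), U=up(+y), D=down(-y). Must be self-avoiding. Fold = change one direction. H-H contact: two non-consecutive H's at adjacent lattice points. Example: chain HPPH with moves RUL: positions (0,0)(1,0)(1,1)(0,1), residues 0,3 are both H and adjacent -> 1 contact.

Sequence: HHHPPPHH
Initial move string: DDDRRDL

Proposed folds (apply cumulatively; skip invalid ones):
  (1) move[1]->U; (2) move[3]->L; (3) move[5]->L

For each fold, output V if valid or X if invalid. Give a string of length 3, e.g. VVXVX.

Answer: XXX

Derivation:
Initial: DDDRRDL -> [(0, 0), (0, -1), (0, -2), (0, -3), (1, -3), (2, -3), (2, -4), (1, -4)]
Fold 1: move[1]->U => DUDRRDL INVALID (collision), skipped
Fold 2: move[3]->L => DDDLRDL INVALID (collision), skipped
Fold 3: move[5]->L => DDDRRLL INVALID (collision), skipped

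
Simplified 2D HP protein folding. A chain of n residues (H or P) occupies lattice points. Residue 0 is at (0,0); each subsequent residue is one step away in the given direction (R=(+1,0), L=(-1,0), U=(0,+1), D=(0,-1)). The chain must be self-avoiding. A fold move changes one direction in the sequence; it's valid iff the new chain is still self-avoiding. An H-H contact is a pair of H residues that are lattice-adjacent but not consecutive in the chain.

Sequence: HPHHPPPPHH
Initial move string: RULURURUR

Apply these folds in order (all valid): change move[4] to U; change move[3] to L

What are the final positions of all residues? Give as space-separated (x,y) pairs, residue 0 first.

Initial moves: RULURURUR
Fold: move[4]->U => RULUUURUR (positions: [(0, 0), (1, 0), (1, 1), (0, 1), (0, 2), (0, 3), (0, 4), (1, 4), (1, 5), (2, 5)])
Fold: move[3]->L => RULLUURUR (positions: [(0, 0), (1, 0), (1, 1), (0, 1), (-1, 1), (-1, 2), (-1, 3), (0, 3), (0, 4), (1, 4)])

Answer: (0,0) (1,0) (1,1) (0,1) (-1,1) (-1,2) (-1,3) (0,3) (0,4) (1,4)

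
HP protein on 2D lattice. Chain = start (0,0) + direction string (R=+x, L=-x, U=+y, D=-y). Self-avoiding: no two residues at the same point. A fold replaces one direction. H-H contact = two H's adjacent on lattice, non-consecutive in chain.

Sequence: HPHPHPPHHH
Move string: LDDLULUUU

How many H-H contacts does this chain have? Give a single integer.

Answer: 0

Derivation:
Positions: [(0, 0), (-1, 0), (-1, -1), (-1, -2), (-2, -2), (-2, -1), (-3, -1), (-3, 0), (-3, 1), (-3, 2)]
No H-H contacts found.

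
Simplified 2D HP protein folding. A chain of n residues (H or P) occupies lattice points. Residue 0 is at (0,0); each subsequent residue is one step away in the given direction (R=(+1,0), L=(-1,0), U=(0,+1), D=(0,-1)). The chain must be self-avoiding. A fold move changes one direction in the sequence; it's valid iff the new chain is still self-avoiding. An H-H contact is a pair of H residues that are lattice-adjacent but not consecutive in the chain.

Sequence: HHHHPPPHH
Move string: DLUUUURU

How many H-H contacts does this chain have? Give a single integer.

Answer: 1

Derivation:
Positions: [(0, 0), (0, -1), (-1, -1), (-1, 0), (-1, 1), (-1, 2), (-1, 3), (0, 3), (0, 4)]
H-H contact: residue 0 @(0,0) - residue 3 @(-1, 0)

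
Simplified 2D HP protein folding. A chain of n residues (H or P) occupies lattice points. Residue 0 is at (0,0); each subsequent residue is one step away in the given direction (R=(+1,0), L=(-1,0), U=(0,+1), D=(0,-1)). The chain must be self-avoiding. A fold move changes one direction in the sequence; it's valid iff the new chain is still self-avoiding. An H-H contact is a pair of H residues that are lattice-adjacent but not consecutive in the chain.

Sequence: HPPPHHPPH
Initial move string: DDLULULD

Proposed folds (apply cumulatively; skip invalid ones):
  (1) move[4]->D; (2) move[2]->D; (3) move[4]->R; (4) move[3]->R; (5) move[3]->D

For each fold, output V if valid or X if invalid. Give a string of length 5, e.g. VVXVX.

Initial: DDLULULD -> [(0, 0), (0, -1), (0, -2), (-1, -2), (-1, -1), (-2, -1), (-2, 0), (-3, 0), (-3, -1)]
Fold 1: move[4]->D => DDLUDULD INVALID (collision), skipped
Fold 2: move[2]->D => DDDULULD INVALID (collision), skipped
Fold 3: move[4]->R => DDLURULD INVALID (collision), skipped
Fold 4: move[3]->R => DDLRLULD INVALID (collision), skipped
Fold 5: move[3]->D => DDLDLULD VALID

Answer: XXXXV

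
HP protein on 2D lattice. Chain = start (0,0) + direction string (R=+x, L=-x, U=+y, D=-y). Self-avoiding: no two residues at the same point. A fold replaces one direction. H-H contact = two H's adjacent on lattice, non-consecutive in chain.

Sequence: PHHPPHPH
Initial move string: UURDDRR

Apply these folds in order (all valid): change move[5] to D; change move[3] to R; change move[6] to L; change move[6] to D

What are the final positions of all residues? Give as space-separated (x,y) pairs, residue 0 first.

Initial moves: UURDDRR
Fold: move[5]->D => UURDDDR (positions: [(0, 0), (0, 1), (0, 2), (1, 2), (1, 1), (1, 0), (1, -1), (2, -1)])
Fold: move[3]->R => UURRDDR (positions: [(0, 0), (0, 1), (0, 2), (1, 2), (2, 2), (2, 1), (2, 0), (3, 0)])
Fold: move[6]->L => UURRDDL (positions: [(0, 0), (0, 1), (0, 2), (1, 2), (2, 2), (2, 1), (2, 0), (1, 0)])
Fold: move[6]->D => UURRDDD (positions: [(0, 0), (0, 1), (0, 2), (1, 2), (2, 2), (2, 1), (2, 0), (2, -1)])

Answer: (0,0) (0,1) (0,2) (1,2) (2,2) (2,1) (2,0) (2,-1)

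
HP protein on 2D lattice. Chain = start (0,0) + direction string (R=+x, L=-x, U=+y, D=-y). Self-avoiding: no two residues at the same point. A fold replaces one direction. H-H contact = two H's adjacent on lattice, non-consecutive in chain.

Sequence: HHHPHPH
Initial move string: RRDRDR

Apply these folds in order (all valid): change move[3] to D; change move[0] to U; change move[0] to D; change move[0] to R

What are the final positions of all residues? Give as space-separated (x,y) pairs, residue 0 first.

Answer: (0,0) (1,0) (2,0) (2,-1) (2,-2) (2,-3) (3,-3)

Derivation:
Initial moves: RRDRDR
Fold: move[3]->D => RRDDDR (positions: [(0, 0), (1, 0), (2, 0), (2, -1), (2, -2), (2, -3), (3, -3)])
Fold: move[0]->U => URDDDR (positions: [(0, 0), (0, 1), (1, 1), (1, 0), (1, -1), (1, -2), (2, -2)])
Fold: move[0]->D => DRDDDR (positions: [(0, 0), (0, -1), (1, -1), (1, -2), (1, -3), (1, -4), (2, -4)])
Fold: move[0]->R => RRDDDR (positions: [(0, 0), (1, 0), (2, 0), (2, -1), (2, -2), (2, -3), (3, -3)])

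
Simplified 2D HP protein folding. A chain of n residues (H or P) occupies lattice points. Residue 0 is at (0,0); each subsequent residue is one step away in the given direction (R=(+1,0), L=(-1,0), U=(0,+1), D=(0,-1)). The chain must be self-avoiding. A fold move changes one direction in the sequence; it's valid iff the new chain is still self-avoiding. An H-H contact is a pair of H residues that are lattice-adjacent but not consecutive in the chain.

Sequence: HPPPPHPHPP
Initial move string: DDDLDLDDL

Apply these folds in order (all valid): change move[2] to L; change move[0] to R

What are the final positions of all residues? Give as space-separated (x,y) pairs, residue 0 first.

Initial moves: DDDLDLDDL
Fold: move[2]->L => DDLLDLDDL (positions: [(0, 0), (0, -1), (0, -2), (-1, -2), (-2, -2), (-2, -3), (-3, -3), (-3, -4), (-3, -5), (-4, -5)])
Fold: move[0]->R => RDLLDLDDL (positions: [(0, 0), (1, 0), (1, -1), (0, -1), (-1, -1), (-1, -2), (-2, -2), (-2, -3), (-2, -4), (-3, -4)])

Answer: (0,0) (1,0) (1,-1) (0,-1) (-1,-1) (-1,-2) (-2,-2) (-2,-3) (-2,-4) (-3,-4)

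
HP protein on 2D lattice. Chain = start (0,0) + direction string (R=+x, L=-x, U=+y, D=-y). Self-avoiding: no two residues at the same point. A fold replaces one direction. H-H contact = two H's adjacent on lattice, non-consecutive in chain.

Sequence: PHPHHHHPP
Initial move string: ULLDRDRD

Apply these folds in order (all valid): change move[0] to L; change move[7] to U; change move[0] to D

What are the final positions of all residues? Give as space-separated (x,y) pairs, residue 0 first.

Answer: (0,0) (0,-1) (-1,-1) (-2,-1) (-2,-2) (-1,-2) (-1,-3) (0,-3) (0,-2)

Derivation:
Initial moves: ULLDRDRD
Fold: move[0]->L => LLLDRDRD (positions: [(0, 0), (-1, 0), (-2, 0), (-3, 0), (-3, -1), (-2, -1), (-2, -2), (-1, -2), (-1, -3)])
Fold: move[7]->U => LLLDRDRU (positions: [(0, 0), (-1, 0), (-2, 0), (-3, 0), (-3, -1), (-2, -1), (-2, -2), (-1, -2), (-1, -1)])
Fold: move[0]->D => DLLDRDRU (positions: [(0, 0), (0, -1), (-1, -1), (-2, -1), (-2, -2), (-1, -2), (-1, -3), (0, -3), (0, -2)])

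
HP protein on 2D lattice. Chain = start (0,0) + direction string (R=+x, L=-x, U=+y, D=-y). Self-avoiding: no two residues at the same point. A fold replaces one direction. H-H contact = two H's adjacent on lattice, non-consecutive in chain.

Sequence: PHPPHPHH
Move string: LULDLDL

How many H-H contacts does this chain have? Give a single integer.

Answer: 1

Derivation:
Positions: [(0, 0), (-1, 0), (-1, 1), (-2, 1), (-2, 0), (-3, 0), (-3, -1), (-4, -1)]
H-H contact: residue 1 @(-1,0) - residue 4 @(-2, 0)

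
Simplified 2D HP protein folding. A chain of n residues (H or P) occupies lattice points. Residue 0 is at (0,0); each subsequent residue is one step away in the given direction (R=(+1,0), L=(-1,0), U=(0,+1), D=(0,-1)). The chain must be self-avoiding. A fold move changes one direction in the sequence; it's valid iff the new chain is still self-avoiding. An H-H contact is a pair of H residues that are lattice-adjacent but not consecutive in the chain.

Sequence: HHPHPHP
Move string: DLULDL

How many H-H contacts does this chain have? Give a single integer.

Positions: [(0, 0), (0, -1), (-1, -1), (-1, 0), (-2, 0), (-2, -1), (-3, -1)]
H-H contact: residue 0 @(0,0) - residue 3 @(-1, 0)

Answer: 1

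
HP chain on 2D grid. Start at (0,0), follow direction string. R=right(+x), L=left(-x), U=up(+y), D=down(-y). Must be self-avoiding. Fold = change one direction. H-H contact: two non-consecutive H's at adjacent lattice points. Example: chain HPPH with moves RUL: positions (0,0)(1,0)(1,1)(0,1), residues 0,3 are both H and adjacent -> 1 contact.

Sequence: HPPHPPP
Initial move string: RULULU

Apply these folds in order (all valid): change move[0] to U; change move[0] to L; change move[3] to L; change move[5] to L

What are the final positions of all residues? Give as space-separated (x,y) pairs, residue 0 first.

Initial moves: RULULU
Fold: move[0]->U => UULULU (positions: [(0, 0), (0, 1), (0, 2), (-1, 2), (-1, 3), (-2, 3), (-2, 4)])
Fold: move[0]->L => LULULU (positions: [(0, 0), (-1, 0), (-1, 1), (-2, 1), (-2, 2), (-3, 2), (-3, 3)])
Fold: move[3]->L => LULLLU (positions: [(0, 0), (-1, 0), (-1, 1), (-2, 1), (-3, 1), (-4, 1), (-4, 2)])
Fold: move[5]->L => LULLLL (positions: [(0, 0), (-1, 0), (-1, 1), (-2, 1), (-3, 1), (-4, 1), (-5, 1)])

Answer: (0,0) (-1,0) (-1,1) (-2,1) (-3,1) (-4,1) (-5,1)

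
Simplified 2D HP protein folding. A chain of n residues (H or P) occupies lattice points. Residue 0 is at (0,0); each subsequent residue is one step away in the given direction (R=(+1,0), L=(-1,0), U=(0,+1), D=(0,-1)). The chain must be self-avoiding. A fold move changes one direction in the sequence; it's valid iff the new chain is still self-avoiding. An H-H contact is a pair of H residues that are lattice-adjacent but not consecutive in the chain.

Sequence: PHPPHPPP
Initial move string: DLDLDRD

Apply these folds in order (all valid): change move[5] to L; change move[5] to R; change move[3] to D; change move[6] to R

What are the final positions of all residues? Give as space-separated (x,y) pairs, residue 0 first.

Initial moves: DLDLDRD
Fold: move[5]->L => DLDLDLD (positions: [(0, 0), (0, -1), (-1, -1), (-1, -2), (-2, -2), (-2, -3), (-3, -3), (-3, -4)])
Fold: move[5]->R => DLDLDRD (positions: [(0, 0), (0, -1), (-1, -1), (-1, -2), (-2, -2), (-2, -3), (-1, -3), (-1, -4)])
Fold: move[3]->D => DLDDDRD (positions: [(0, 0), (0, -1), (-1, -1), (-1, -2), (-1, -3), (-1, -4), (0, -4), (0, -5)])
Fold: move[6]->R => DLDDDRR (positions: [(0, 0), (0, -1), (-1, -1), (-1, -2), (-1, -3), (-1, -4), (0, -4), (1, -4)])

Answer: (0,0) (0,-1) (-1,-1) (-1,-2) (-1,-3) (-1,-4) (0,-4) (1,-4)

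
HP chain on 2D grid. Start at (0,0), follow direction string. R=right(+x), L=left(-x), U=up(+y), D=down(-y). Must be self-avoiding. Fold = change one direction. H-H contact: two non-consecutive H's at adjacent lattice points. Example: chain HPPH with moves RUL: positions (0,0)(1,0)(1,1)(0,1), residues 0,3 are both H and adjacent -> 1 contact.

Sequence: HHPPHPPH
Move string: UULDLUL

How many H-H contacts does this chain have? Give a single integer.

Positions: [(0, 0), (0, 1), (0, 2), (-1, 2), (-1, 1), (-2, 1), (-2, 2), (-3, 2)]
H-H contact: residue 1 @(0,1) - residue 4 @(-1, 1)

Answer: 1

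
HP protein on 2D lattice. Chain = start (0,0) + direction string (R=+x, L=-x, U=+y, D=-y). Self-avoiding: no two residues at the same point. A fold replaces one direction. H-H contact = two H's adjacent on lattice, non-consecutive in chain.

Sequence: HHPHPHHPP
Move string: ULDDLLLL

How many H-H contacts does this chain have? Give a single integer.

Answer: 1

Derivation:
Positions: [(0, 0), (0, 1), (-1, 1), (-1, 0), (-1, -1), (-2, -1), (-3, -1), (-4, -1), (-5, -1)]
H-H contact: residue 0 @(0,0) - residue 3 @(-1, 0)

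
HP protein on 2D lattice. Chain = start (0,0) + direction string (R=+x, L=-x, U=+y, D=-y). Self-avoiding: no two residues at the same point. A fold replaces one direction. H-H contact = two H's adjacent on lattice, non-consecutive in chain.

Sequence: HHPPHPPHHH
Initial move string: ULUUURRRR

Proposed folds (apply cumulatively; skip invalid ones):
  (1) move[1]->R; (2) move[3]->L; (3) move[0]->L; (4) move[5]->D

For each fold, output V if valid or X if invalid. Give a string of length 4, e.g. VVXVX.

Answer: VVXX

Derivation:
Initial: ULUUURRRR -> [(0, 0), (0, 1), (-1, 1), (-1, 2), (-1, 3), (-1, 4), (0, 4), (1, 4), (2, 4), (3, 4)]
Fold 1: move[1]->R => URUUURRRR VALID
Fold 2: move[3]->L => URULURRRR VALID
Fold 3: move[0]->L => LRULURRRR INVALID (collision), skipped
Fold 4: move[5]->D => URULUDRRR INVALID (collision), skipped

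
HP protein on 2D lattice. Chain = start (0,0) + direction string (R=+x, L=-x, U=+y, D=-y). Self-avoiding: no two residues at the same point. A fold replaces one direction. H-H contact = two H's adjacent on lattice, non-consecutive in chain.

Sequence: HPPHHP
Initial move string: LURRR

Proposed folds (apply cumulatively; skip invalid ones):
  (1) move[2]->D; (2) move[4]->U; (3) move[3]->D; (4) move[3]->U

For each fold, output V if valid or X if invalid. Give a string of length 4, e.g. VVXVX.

Answer: XVXV

Derivation:
Initial: LURRR -> [(0, 0), (-1, 0), (-1, 1), (0, 1), (1, 1), (2, 1)]
Fold 1: move[2]->D => LUDRR INVALID (collision), skipped
Fold 2: move[4]->U => LURRU VALID
Fold 3: move[3]->D => LURDU INVALID (collision), skipped
Fold 4: move[3]->U => LURUU VALID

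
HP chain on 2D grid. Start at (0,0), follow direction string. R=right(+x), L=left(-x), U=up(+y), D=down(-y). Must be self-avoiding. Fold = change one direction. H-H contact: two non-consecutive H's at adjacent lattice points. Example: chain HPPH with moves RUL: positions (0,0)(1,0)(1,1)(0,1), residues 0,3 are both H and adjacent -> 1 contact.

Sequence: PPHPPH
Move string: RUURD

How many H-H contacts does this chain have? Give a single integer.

Positions: [(0, 0), (1, 0), (1, 1), (1, 2), (2, 2), (2, 1)]
H-H contact: residue 2 @(1,1) - residue 5 @(2, 1)

Answer: 1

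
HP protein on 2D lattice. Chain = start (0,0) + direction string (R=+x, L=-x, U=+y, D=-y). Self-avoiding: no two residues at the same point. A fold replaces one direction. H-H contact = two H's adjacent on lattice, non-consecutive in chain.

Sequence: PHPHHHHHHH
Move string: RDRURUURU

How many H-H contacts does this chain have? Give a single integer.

Positions: [(0, 0), (1, 0), (1, -1), (2, -1), (2, 0), (3, 0), (3, 1), (3, 2), (4, 2), (4, 3)]
H-H contact: residue 1 @(1,0) - residue 4 @(2, 0)

Answer: 1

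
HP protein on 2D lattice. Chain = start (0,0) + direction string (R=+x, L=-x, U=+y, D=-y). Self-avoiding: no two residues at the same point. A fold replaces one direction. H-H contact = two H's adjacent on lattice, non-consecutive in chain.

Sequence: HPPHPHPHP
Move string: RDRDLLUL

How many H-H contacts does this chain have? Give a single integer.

Positions: [(0, 0), (1, 0), (1, -1), (2, -1), (2, -2), (1, -2), (0, -2), (0, -1), (-1, -1)]
H-H contact: residue 0 @(0,0) - residue 7 @(0, -1)

Answer: 1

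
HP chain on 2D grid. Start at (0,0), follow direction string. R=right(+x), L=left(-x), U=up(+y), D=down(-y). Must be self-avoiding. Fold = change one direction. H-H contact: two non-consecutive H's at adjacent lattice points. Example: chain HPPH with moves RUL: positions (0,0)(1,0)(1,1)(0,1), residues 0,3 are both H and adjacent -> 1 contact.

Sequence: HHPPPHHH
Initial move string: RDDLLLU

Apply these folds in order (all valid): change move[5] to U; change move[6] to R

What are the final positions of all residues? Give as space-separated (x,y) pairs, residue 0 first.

Answer: (0,0) (1,0) (1,-1) (1,-2) (0,-2) (-1,-2) (-1,-1) (0,-1)

Derivation:
Initial moves: RDDLLLU
Fold: move[5]->U => RDDLLUU (positions: [(0, 0), (1, 0), (1, -1), (1, -2), (0, -2), (-1, -2), (-1, -1), (-1, 0)])
Fold: move[6]->R => RDDLLUR (positions: [(0, 0), (1, 0), (1, -1), (1, -2), (0, -2), (-1, -2), (-1, -1), (0, -1)])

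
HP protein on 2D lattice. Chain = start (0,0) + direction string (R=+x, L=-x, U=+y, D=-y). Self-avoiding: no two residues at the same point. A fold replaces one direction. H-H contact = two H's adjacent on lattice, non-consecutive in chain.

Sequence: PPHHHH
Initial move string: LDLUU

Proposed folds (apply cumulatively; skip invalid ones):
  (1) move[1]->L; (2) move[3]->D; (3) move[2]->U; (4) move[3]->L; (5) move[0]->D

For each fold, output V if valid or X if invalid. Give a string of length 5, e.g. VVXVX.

Answer: VXVVV

Derivation:
Initial: LDLUU -> [(0, 0), (-1, 0), (-1, -1), (-2, -1), (-2, 0), (-2, 1)]
Fold 1: move[1]->L => LLLUU VALID
Fold 2: move[3]->D => LLLDU INVALID (collision), skipped
Fold 3: move[2]->U => LLUUU VALID
Fold 4: move[3]->L => LLULU VALID
Fold 5: move[0]->D => DLULU VALID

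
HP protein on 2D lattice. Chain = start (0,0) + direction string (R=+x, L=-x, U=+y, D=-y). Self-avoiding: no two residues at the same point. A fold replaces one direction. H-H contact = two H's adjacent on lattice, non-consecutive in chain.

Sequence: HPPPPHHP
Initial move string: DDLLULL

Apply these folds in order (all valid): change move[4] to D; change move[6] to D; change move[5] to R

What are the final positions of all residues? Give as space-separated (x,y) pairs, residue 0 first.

Initial moves: DDLLULL
Fold: move[4]->D => DDLLDLL (positions: [(0, 0), (0, -1), (0, -2), (-1, -2), (-2, -2), (-2, -3), (-3, -3), (-4, -3)])
Fold: move[6]->D => DDLLDLD (positions: [(0, 0), (0, -1), (0, -2), (-1, -2), (-2, -2), (-2, -3), (-3, -3), (-3, -4)])
Fold: move[5]->R => DDLLDRD (positions: [(0, 0), (0, -1), (0, -2), (-1, -2), (-2, -2), (-2, -3), (-1, -3), (-1, -4)])

Answer: (0,0) (0,-1) (0,-2) (-1,-2) (-2,-2) (-2,-3) (-1,-3) (-1,-4)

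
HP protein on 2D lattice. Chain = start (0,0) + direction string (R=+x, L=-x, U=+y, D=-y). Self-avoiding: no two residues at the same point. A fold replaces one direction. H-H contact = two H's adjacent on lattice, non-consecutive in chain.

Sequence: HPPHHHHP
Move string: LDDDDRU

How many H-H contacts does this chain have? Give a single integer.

Positions: [(0, 0), (-1, 0), (-1, -1), (-1, -2), (-1, -3), (-1, -4), (0, -4), (0, -3)]
No H-H contacts found.

Answer: 0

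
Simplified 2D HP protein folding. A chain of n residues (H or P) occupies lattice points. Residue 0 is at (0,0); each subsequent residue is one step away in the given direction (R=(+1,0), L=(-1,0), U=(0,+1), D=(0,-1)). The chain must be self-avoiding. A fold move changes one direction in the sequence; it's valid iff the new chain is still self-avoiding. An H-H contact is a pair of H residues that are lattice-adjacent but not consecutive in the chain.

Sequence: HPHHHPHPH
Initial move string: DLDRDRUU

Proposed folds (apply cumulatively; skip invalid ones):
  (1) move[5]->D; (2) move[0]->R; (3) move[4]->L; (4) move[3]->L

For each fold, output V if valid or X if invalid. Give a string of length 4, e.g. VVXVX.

Initial: DLDRDRUU -> [(0, 0), (0, -1), (-1, -1), (-1, -2), (0, -2), (0, -3), (1, -3), (1, -2), (1, -1)]
Fold 1: move[5]->D => DLDRDDUU INVALID (collision), skipped
Fold 2: move[0]->R => RLDRDRUU INVALID (collision), skipped
Fold 3: move[4]->L => DLDRLRUU INVALID (collision), skipped
Fold 4: move[3]->L => DLDLDRUU INVALID (collision), skipped

Answer: XXXX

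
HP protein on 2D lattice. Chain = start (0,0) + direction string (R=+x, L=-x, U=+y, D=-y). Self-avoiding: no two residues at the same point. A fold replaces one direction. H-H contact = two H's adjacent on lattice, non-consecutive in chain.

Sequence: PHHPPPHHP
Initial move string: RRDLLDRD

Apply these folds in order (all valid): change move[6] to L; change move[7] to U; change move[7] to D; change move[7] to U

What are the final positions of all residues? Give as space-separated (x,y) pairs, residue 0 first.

Answer: (0,0) (1,0) (2,0) (2,-1) (1,-1) (0,-1) (0,-2) (-1,-2) (-1,-1)

Derivation:
Initial moves: RRDLLDRD
Fold: move[6]->L => RRDLLDLD (positions: [(0, 0), (1, 0), (2, 0), (2, -1), (1, -1), (0, -1), (0, -2), (-1, -2), (-1, -3)])
Fold: move[7]->U => RRDLLDLU (positions: [(0, 0), (1, 0), (2, 0), (2, -1), (1, -1), (0, -1), (0, -2), (-1, -2), (-1, -1)])
Fold: move[7]->D => RRDLLDLD (positions: [(0, 0), (1, 0), (2, 0), (2, -1), (1, -1), (0, -1), (0, -2), (-1, -2), (-1, -3)])
Fold: move[7]->U => RRDLLDLU (positions: [(0, 0), (1, 0), (2, 0), (2, -1), (1, -1), (0, -1), (0, -2), (-1, -2), (-1, -1)])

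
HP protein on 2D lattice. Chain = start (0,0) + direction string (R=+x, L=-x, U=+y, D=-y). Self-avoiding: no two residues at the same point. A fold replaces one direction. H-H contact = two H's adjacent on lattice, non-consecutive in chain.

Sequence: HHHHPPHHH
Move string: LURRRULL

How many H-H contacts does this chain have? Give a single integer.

Positions: [(0, 0), (-1, 0), (-1, 1), (0, 1), (1, 1), (2, 1), (2, 2), (1, 2), (0, 2)]
H-H contact: residue 0 @(0,0) - residue 3 @(0, 1)
H-H contact: residue 3 @(0,1) - residue 8 @(0, 2)

Answer: 2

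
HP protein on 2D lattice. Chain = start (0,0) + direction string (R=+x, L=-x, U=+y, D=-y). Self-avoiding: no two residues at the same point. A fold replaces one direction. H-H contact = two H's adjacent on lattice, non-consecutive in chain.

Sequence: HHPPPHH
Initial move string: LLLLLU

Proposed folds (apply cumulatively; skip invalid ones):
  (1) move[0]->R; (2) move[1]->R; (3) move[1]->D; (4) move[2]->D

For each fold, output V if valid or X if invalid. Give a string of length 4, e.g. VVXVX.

Initial: LLLLLU -> [(0, 0), (-1, 0), (-2, 0), (-3, 0), (-4, 0), (-5, 0), (-5, 1)]
Fold 1: move[0]->R => RLLLLU INVALID (collision), skipped
Fold 2: move[1]->R => LRLLLU INVALID (collision), skipped
Fold 3: move[1]->D => LDLLLU VALID
Fold 4: move[2]->D => LDDLLU VALID

Answer: XXVV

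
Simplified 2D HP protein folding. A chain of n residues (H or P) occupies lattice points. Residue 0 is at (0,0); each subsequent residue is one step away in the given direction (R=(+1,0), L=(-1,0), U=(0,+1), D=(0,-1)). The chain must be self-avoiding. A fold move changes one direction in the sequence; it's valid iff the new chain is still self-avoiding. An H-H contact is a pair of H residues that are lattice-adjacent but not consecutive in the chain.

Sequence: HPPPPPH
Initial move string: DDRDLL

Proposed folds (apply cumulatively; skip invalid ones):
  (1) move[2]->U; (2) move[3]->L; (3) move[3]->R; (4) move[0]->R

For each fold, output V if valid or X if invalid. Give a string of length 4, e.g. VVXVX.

Initial: DDRDLL -> [(0, 0), (0, -1), (0, -2), (1, -2), (1, -3), (0, -3), (-1, -3)]
Fold 1: move[2]->U => DDUDLL INVALID (collision), skipped
Fold 2: move[3]->L => DDRLLL INVALID (collision), skipped
Fold 3: move[3]->R => DDRRLL INVALID (collision), skipped
Fold 4: move[0]->R => RDRDLL VALID

Answer: XXXV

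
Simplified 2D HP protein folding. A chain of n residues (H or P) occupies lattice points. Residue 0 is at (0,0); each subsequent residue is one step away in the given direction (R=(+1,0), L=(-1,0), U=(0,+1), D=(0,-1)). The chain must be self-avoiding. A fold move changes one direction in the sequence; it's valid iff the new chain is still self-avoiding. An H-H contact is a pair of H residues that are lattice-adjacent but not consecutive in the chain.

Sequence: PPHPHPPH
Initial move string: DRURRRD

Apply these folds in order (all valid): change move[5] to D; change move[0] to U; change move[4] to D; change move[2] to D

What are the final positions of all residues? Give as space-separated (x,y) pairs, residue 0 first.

Initial moves: DRURRRD
Fold: move[5]->D => DRURRDD (positions: [(0, 0), (0, -1), (1, -1), (1, 0), (2, 0), (3, 0), (3, -1), (3, -2)])
Fold: move[0]->U => URURRDD (positions: [(0, 0), (0, 1), (1, 1), (1, 2), (2, 2), (3, 2), (3, 1), (3, 0)])
Fold: move[4]->D => URURDDD (positions: [(0, 0), (0, 1), (1, 1), (1, 2), (2, 2), (2, 1), (2, 0), (2, -1)])
Fold: move[2]->D => URDRDDD (positions: [(0, 0), (0, 1), (1, 1), (1, 0), (2, 0), (2, -1), (2, -2), (2, -3)])

Answer: (0,0) (0,1) (1,1) (1,0) (2,0) (2,-1) (2,-2) (2,-3)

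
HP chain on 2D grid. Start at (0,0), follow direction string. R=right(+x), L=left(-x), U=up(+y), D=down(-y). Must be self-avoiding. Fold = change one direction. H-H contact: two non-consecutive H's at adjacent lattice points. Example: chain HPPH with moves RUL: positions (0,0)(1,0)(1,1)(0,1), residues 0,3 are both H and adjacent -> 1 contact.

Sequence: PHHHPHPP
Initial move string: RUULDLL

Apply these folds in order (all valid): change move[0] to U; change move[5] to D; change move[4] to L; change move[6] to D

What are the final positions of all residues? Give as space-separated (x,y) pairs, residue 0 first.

Initial moves: RUULDLL
Fold: move[0]->U => UUULDLL (positions: [(0, 0), (0, 1), (0, 2), (0, 3), (-1, 3), (-1, 2), (-2, 2), (-3, 2)])
Fold: move[5]->D => UUULDDL (positions: [(0, 0), (0, 1), (0, 2), (0, 3), (-1, 3), (-1, 2), (-1, 1), (-2, 1)])
Fold: move[4]->L => UUULLDL (positions: [(0, 0), (0, 1), (0, 2), (0, 3), (-1, 3), (-2, 3), (-2, 2), (-3, 2)])
Fold: move[6]->D => UUULLDD (positions: [(0, 0), (0, 1), (0, 2), (0, 3), (-1, 3), (-2, 3), (-2, 2), (-2, 1)])

Answer: (0,0) (0,1) (0,2) (0,3) (-1,3) (-2,3) (-2,2) (-2,1)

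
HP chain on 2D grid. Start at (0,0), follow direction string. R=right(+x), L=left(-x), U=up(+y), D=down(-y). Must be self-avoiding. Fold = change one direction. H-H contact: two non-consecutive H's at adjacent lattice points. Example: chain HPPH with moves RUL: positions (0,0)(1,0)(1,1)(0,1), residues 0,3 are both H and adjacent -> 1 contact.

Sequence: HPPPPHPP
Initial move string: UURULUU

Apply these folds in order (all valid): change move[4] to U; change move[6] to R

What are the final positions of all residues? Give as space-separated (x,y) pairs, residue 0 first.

Answer: (0,0) (0,1) (0,2) (1,2) (1,3) (1,4) (1,5) (2,5)

Derivation:
Initial moves: UURULUU
Fold: move[4]->U => UURUUUU (positions: [(0, 0), (0, 1), (0, 2), (1, 2), (1, 3), (1, 4), (1, 5), (1, 6)])
Fold: move[6]->R => UURUUUR (positions: [(0, 0), (0, 1), (0, 2), (1, 2), (1, 3), (1, 4), (1, 5), (2, 5)])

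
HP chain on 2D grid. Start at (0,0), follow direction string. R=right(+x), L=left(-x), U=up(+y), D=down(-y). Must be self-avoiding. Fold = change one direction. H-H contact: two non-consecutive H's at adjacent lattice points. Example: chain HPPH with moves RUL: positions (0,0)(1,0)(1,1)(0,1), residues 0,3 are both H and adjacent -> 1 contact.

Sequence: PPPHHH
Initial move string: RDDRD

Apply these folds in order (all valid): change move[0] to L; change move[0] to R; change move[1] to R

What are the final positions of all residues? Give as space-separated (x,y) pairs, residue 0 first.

Answer: (0,0) (1,0) (2,0) (2,-1) (3,-1) (3,-2)

Derivation:
Initial moves: RDDRD
Fold: move[0]->L => LDDRD (positions: [(0, 0), (-1, 0), (-1, -1), (-1, -2), (0, -2), (0, -3)])
Fold: move[0]->R => RDDRD (positions: [(0, 0), (1, 0), (1, -1), (1, -2), (2, -2), (2, -3)])
Fold: move[1]->R => RRDRD (positions: [(0, 0), (1, 0), (2, 0), (2, -1), (3, -1), (3, -2)])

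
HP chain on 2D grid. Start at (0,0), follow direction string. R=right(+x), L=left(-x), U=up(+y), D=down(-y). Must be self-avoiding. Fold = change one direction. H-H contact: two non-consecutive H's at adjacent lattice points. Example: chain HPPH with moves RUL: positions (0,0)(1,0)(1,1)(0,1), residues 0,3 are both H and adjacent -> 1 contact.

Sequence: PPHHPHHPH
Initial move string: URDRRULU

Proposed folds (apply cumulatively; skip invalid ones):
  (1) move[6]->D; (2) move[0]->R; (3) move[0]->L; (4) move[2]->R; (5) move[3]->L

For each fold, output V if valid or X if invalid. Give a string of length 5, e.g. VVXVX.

Initial: URDRRULU -> [(0, 0), (0, 1), (1, 1), (1, 0), (2, 0), (3, 0), (3, 1), (2, 1), (2, 2)]
Fold 1: move[6]->D => URDRRUDU INVALID (collision), skipped
Fold 2: move[0]->R => RRDRRULU VALID
Fold 3: move[0]->L => LRDRRULU INVALID (collision), skipped
Fold 4: move[2]->R => RRRRRULU VALID
Fold 5: move[3]->L => RRRLRULU INVALID (collision), skipped

Answer: XVXVX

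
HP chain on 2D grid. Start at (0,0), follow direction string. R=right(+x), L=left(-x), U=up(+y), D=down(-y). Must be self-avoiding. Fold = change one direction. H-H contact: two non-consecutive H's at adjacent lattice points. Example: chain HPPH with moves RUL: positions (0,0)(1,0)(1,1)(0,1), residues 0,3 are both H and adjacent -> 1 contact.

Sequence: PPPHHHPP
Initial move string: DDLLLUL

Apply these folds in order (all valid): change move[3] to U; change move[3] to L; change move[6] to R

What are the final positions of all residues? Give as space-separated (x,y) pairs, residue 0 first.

Initial moves: DDLLLUL
Fold: move[3]->U => DDLULUL (positions: [(0, 0), (0, -1), (0, -2), (-1, -2), (-1, -1), (-2, -1), (-2, 0), (-3, 0)])
Fold: move[3]->L => DDLLLUL (positions: [(0, 0), (0, -1), (0, -2), (-1, -2), (-2, -2), (-3, -2), (-3, -1), (-4, -1)])
Fold: move[6]->R => DDLLLUR (positions: [(0, 0), (0, -1), (0, -2), (-1, -2), (-2, -2), (-3, -2), (-3, -1), (-2, -1)])

Answer: (0,0) (0,-1) (0,-2) (-1,-2) (-2,-2) (-3,-2) (-3,-1) (-2,-1)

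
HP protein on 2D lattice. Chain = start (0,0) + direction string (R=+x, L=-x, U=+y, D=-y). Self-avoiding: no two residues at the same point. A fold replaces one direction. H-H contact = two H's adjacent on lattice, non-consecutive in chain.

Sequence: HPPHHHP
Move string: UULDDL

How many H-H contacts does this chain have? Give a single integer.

Positions: [(0, 0), (0, 1), (0, 2), (-1, 2), (-1, 1), (-1, 0), (-2, 0)]
H-H contact: residue 0 @(0,0) - residue 5 @(-1, 0)

Answer: 1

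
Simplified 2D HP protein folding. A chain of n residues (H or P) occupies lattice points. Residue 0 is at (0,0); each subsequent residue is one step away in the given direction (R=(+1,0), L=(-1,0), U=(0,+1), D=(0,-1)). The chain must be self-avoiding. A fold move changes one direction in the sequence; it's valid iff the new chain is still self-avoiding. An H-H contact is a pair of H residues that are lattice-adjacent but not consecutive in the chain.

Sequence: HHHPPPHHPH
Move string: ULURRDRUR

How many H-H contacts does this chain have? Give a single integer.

Positions: [(0, 0), (0, 1), (-1, 1), (-1, 2), (0, 2), (1, 2), (1, 1), (2, 1), (2, 2), (3, 2)]
H-H contact: residue 1 @(0,1) - residue 6 @(1, 1)

Answer: 1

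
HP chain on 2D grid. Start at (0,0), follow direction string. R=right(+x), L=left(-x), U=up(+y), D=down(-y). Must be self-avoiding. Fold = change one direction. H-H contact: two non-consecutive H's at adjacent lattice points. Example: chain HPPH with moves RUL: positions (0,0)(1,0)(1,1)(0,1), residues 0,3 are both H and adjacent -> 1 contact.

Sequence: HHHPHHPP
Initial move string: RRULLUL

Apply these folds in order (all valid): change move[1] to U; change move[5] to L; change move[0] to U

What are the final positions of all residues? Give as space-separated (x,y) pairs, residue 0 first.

Initial moves: RRULLUL
Fold: move[1]->U => RUULLUL (positions: [(0, 0), (1, 0), (1, 1), (1, 2), (0, 2), (-1, 2), (-1, 3), (-2, 3)])
Fold: move[5]->L => RUULLLL (positions: [(0, 0), (1, 0), (1, 1), (1, 2), (0, 2), (-1, 2), (-2, 2), (-3, 2)])
Fold: move[0]->U => UUULLLL (positions: [(0, 0), (0, 1), (0, 2), (0, 3), (-1, 3), (-2, 3), (-3, 3), (-4, 3)])

Answer: (0,0) (0,1) (0,2) (0,3) (-1,3) (-2,3) (-3,3) (-4,3)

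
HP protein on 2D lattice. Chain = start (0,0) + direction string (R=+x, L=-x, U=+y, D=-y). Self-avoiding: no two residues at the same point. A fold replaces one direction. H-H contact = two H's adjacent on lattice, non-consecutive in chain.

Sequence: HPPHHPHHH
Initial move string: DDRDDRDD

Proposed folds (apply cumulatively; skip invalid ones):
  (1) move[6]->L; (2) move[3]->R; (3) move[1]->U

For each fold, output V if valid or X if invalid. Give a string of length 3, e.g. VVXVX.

Initial: DDRDDRDD -> [(0, 0), (0, -1), (0, -2), (1, -2), (1, -3), (1, -4), (2, -4), (2, -5), (2, -6)]
Fold 1: move[6]->L => DDRDDRLD INVALID (collision), skipped
Fold 2: move[3]->R => DDRRDRDD VALID
Fold 3: move[1]->U => DURRDRDD INVALID (collision), skipped

Answer: XVX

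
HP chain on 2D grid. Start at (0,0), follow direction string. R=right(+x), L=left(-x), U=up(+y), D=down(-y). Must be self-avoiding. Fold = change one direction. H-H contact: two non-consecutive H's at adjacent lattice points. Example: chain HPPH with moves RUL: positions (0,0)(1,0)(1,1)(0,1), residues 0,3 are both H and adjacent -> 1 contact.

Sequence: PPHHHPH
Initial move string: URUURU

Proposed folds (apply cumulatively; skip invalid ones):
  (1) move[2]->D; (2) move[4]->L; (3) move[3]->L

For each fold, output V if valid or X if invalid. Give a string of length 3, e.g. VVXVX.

Initial: URUURU -> [(0, 0), (0, 1), (1, 1), (1, 2), (1, 3), (2, 3), (2, 4)]
Fold 1: move[2]->D => URDURU INVALID (collision), skipped
Fold 2: move[4]->L => URUULU VALID
Fold 3: move[3]->L => URULLU VALID

Answer: XVV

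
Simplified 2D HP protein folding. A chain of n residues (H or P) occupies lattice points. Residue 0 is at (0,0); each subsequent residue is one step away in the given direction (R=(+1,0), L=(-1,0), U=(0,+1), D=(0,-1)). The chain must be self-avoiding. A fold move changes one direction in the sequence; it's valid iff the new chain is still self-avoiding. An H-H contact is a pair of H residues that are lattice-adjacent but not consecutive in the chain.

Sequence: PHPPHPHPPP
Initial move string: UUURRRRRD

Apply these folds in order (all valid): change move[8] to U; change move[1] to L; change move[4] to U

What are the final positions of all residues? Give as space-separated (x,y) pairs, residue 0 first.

Initial moves: UUURRRRRD
Fold: move[8]->U => UUURRRRRU (positions: [(0, 0), (0, 1), (0, 2), (0, 3), (1, 3), (2, 3), (3, 3), (4, 3), (5, 3), (5, 4)])
Fold: move[1]->L => ULURRRRRU (positions: [(0, 0), (0, 1), (-1, 1), (-1, 2), (0, 2), (1, 2), (2, 2), (3, 2), (4, 2), (4, 3)])
Fold: move[4]->U => ULURURRRU (positions: [(0, 0), (0, 1), (-1, 1), (-1, 2), (0, 2), (0, 3), (1, 3), (2, 3), (3, 3), (3, 4)])

Answer: (0,0) (0,1) (-1,1) (-1,2) (0,2) (0,3) (1,3) (2,3) (3,3) (3,4)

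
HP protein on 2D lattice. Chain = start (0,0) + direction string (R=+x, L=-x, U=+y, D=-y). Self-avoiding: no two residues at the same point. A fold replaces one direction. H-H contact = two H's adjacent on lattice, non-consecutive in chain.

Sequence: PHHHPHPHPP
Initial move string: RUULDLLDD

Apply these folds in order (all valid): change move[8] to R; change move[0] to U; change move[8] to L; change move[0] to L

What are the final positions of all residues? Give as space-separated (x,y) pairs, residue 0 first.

Initial moves: RUULDLLDD
Fold: move[8]->R => RUULDLLDR (positions: [(0, 0), (1, 0), (1, 1), (1, 2), (0, 2), (0, 1), (-1, 1), (-2, 1), (-2, 0), (-1, 0)])
Fold: move[0]->U => UUULDLLDR (positions: [(0, 0), (0, 1), (0, 2), (0, 3), (-1, 3), (-1, 2), (-2, 2), (-3, 2), (-3, 1), (-2, 1)])
Fold: move[8]->L => UUULDLLDL (positions: [(0, 0), (0, 1), (0, 2), (0, 3), (-1, 3), (-1, 2), (-2, 2), (-3, 2), (-3, 1), (-4, 1)])
Fold: move[0]->L => LUULDLLDL (positions: [(0, 0), (-1, 0), (-1, 1), (-1, 2), (-2, 2), (-2, 1), (-3, 1), (-4, 1), (-4, 0), (-5, 0)])

Answer: (0,0) (-1,0) (-1,1) (-1,2) (-2,2) (-2,1) (-3,1) (-4,1) (-4,0) (-5,0)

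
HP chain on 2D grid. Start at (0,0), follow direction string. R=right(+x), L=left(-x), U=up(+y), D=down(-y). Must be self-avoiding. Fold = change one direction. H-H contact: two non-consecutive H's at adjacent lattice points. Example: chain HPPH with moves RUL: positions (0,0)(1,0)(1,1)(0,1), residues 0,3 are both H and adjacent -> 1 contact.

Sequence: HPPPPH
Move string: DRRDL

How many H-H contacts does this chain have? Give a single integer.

Positions: [(0, 0), (0, -1), (1, -1), (2, -1), (2, -2), (1, -2)]
No H-H contacts found.

Answer: 0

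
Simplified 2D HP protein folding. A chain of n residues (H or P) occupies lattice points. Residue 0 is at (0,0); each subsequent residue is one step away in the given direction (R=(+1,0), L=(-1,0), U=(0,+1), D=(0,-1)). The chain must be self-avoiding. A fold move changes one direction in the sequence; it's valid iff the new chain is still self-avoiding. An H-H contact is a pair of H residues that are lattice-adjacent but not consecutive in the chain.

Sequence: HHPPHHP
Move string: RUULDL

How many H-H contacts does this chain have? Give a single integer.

Positions: [(0, 0), (1, 0), (1, 1), (1, 2), (0, 2), (0, 1), (-1, 1)]
H-H contact: residue 0 @(0,0) - residue 5 @(0, 1)

Answer: 1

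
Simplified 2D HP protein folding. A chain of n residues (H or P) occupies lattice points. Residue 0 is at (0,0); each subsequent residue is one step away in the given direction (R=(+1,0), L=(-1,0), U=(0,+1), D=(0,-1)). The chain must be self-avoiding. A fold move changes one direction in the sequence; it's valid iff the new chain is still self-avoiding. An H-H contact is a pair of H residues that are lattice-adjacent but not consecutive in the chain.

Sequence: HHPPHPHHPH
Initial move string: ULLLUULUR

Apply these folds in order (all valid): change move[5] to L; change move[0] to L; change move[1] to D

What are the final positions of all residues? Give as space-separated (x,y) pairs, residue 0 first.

Answer: (0,0) (-1,0) (-1,-1) (-2,-1) (-3,-1) (-3,0) (-4,0) (-5,0) (-5,1) (-4,1)

Derivation:
Initial moves: ULLLUULUR
Fold: move[5]->L => ULLLULLUR (positions: [(0, 0), (0, 1), (-1, 1), (-2, 1), (-3, 1), (-3, 2), (-4, 2), (-5, 2), (-5, 3), (-4, 3)])
Fold: move[0]->L => LLLLULLUR (positions: [(0, 0), (-1, 0), (-2, 0), (-3, 0), (-4, 0), (-4, 1), (-5, 1), (-6, 1), (-6, 2), (-5, 2)])
Fold: move[1]->D => LDLLULLUR (positions: [(0, 0), (-1, 0), (-1, -1), (-2, -1), (-3, -1), (-3, 0), (-4, 0), (-5, 0), (-5, 1), (-4, 1)])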